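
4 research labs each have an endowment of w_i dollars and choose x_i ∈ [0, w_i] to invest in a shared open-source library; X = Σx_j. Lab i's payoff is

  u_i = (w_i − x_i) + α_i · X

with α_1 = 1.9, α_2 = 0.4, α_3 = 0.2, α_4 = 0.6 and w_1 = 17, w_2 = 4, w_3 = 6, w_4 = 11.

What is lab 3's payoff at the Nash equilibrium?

9.4

∂u_i/∂x_i = α_i − 1, so lab i contributes w_i if α_i > 1, else 0.
α_i > 1 for i ∈ {1}; NE contributions (17, 0, 0, 0), X = 17.
u_3 = (6 − 0) + 0.2·17 = 9.4.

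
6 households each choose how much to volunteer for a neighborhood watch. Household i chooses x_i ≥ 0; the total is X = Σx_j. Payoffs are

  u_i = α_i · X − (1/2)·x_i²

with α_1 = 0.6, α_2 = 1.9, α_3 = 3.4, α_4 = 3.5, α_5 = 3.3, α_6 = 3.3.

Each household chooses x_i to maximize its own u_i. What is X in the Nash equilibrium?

16

Household i's FOC: ∂u_i/∂x_i = α_i − x_i = 0, so x_i* = α_i.
NE contributions = (0.6, 1.9, 3.4, 3.5, 3.3, 3.3); X = 16.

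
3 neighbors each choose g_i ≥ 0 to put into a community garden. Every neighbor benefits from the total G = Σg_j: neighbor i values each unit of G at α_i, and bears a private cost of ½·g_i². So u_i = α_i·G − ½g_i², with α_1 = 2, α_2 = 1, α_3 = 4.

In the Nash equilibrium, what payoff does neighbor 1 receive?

12

Neighbor i's FOC: ∂u_i/∂g_i = α_i − g_i = 0, so g_i* = α_i.
NE contributions = (2, 1, 4); G = 7.
u_1 = α_1·G − ½·(g_1)² = 2·7 − ½·2² = 12.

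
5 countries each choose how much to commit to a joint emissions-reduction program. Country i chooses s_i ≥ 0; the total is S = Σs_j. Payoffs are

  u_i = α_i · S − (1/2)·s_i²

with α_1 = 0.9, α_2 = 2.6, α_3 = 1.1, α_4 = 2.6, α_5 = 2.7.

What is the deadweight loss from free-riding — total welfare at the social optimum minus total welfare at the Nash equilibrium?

Country i's FOC: ∂u_i/∂s_i = α_i − s_i = 0, so s_i* = α_i.
NE contributions = (0.9, 2.6, 1.1, 2.6, 2.7); S = 9.9.
W^NE = (Σα)·S − ½Σα_i² = 9.9² − ½·22.83 = 86.595.
Planner sets s_i = Σα_j = 9.9 for every i, so S^SO = 5·9.9 = 49.5.
W^SO = (Σα)·S^SO − ½·5·(Σα)² = (5/2)·9.9² = 245.025.
Deadweight loss = W^SO − W^NE = 158.43.

158.43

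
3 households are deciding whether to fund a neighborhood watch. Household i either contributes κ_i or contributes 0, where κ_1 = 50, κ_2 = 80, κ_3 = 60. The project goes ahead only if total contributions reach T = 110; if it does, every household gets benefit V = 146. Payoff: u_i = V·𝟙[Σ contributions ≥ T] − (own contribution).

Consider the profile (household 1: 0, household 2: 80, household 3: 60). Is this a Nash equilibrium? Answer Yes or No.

Yes

Total = 140 ≥ 110: provided.
Household 1 (pledges 0, payoff 146): pledging 50 → total 190, payoff 96. No gain.
Household 2 (pledges 80, payoff 66): dropping to 0 → total 60, payoff 0. No gain.
Household 3 (pledges 60, payoff 86): dropping to 0 → total 80, payoff 0. No gain.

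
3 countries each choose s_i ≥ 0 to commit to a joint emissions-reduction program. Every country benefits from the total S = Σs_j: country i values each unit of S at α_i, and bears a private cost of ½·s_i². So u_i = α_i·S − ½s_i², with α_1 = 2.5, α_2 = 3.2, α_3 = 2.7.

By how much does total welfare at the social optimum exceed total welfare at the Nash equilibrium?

Country i's FOC: ∂u_i/∂s_i = α_i − s_i = 0, so s_i* = α_i.
NE contributions = (2.5, 3.2, 2.7); S = 8.4.
W^NE = (Σα)·S − ½Σα_i² = 8.4² − ½·23.78 = 58.67.
Planner sets s_i = Σα_j = 8.4 for every i, so S^SO = 3·8.4 = 25.2.
W^SO = (Σα)·S^SO − ½·3·(Σα)² = (3/2)·8.4² = 105.84.
Deadweight loss = W^SO − W^NE = 47.17.

47.17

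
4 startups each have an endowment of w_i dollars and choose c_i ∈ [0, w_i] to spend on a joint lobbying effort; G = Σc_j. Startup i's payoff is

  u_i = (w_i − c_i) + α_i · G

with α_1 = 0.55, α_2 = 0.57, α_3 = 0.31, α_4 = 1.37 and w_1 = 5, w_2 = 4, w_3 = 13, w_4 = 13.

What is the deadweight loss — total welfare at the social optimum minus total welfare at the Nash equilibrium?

∂u_i/∂c_i = α_i − 1, so startup i contributes w_i if α_i > 1, else 0.
α_i > 1 for i ∈ {4}; NE contributions (0, 0, 0, 13), G = 13.
W^NE = Σw_i − G^NE + (Σα_i)·G^NE = 35 + 1.8·13 = 58.4.
Planner: ∂(Σu_j)/∂c_i = Σα_j − 1 = 1.8 > 0, so everyone contributes w_i; G^SO = 35, W^SO = 35 + 1.8·35 = 98.
Deadweight loss = 39.6.

39.6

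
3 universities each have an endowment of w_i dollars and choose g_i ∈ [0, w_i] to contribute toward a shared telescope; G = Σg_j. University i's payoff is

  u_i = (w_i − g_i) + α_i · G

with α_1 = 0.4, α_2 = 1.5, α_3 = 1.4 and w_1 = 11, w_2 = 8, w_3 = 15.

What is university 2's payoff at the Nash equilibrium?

34.5

∂u_i/∂g_i = α_i − 1, so university i contributes w_i if α_i > 1, else 0.
α_i > 1 for i ∈ {2, 3}; NE contributions (0, 8, 15), G = 23.
u_2 = (8 − 8) + 1.5·23 = 34.5.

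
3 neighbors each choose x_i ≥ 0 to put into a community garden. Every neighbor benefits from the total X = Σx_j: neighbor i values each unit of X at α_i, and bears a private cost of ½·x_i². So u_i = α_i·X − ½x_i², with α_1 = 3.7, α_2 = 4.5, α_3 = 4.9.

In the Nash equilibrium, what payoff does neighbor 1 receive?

Neighbor i's FOC: ∂u_i/∂x_i = α_i − x_i = 0, so x_i* = α_i.
NE contributions = (3.7, 4.5, 4.9); X = 13.1.
u_1 = α_1·X − ½·(x_1)² = 3.7·13.1 − ½·3.7² = 41.625.

41.625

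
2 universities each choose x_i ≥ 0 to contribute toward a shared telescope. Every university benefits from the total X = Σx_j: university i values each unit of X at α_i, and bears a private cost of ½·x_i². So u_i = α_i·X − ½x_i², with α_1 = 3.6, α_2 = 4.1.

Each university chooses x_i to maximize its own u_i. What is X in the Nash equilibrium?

University i's FOC: ∂u_i/∂x_i = α_i − x_i = 0, so x_i* = α_i.
NE contributions = (3.6, 4.1); X = 7.7.

7.7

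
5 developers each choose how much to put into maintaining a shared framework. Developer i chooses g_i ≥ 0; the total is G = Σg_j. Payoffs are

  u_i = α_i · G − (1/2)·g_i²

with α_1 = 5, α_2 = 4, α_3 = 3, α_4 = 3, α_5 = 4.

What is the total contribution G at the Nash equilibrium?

19

Developer i's FOC: ∂u_i/∂g_i = α_i − g_i = 0, so g_i* = α_i.
NE contributions = (5, 4, 3, 3, 4); G = 19.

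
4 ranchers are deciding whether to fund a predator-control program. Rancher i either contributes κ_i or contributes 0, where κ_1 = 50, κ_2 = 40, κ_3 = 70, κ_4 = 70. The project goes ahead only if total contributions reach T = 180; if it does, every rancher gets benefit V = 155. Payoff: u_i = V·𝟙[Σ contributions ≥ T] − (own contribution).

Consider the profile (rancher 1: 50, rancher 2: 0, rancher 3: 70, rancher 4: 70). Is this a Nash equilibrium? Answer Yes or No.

Total = 190 ≥ 180: provided.
Rancher 1 (pledges 50, payoff 105): dropping to 0 → total 140, payoff 0. No gain.
Rancher 2 (pledges 0, payoff 155): pledging 40 → total 230, payoff 115. No gain.
Rancher 3 (pledges 70, payoff 85): dropping to 0 → total 120, payoff 0. No gain.
Rancher 4 (pledges 70, payoff 85): dropping to 0 → total 120, payoff 0. No gain.

Yes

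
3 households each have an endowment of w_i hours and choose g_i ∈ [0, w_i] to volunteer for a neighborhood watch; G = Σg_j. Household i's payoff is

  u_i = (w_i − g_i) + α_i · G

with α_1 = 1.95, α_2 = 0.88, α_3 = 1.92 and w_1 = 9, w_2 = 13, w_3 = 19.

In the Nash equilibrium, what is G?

28

∂u_i/∂g_i = α_i − 1, so household i contributes w_i if α_i > 1, else 0.
α_i > 1 for i ∈ {1, 3}; NE contributions (9, 0, 19), G = 28.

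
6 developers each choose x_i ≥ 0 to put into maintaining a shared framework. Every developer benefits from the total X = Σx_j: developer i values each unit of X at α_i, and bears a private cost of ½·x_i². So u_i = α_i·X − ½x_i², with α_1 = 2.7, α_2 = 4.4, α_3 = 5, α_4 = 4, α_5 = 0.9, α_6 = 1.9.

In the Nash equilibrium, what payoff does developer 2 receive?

Developer i's FOC: ∂u_i/∂x_i = α_i − x_i = 0, so x_i* = α_i.
NE contributions = (2.7, 4.4, 5, 4, 0.9, 1.9); X = 18.9.
u_2 = α_2·X − ½·(x_2)² = 4.4·18.9 − ½·4.4² = 73.48.

73.48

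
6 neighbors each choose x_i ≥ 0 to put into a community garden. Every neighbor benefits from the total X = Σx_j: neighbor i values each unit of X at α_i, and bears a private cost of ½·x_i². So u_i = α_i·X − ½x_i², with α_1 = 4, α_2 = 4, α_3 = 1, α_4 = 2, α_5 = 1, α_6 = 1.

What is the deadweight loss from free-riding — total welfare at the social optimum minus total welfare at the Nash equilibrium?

Neighbor i's FOC: ∂u_i/∂x_i = α_i − x_i = 0, so x_i* = α_i.
NE contributions = (4, 4, 1, 2, 1, 1); X = 13.
W^NE = (Σα)·X − ½Σα_i² = 13² − ½·39 = 149.5.
Planner sets x_i = Σα_j = 13 for every i, so X^SO = 6·13 = 78.
W^SO = (Σα)·X^SO − ½·6·(Σα)² = (6/2)·13² = 507.
Deadweight loss = W^SO − W^NE = 357.5.

357.5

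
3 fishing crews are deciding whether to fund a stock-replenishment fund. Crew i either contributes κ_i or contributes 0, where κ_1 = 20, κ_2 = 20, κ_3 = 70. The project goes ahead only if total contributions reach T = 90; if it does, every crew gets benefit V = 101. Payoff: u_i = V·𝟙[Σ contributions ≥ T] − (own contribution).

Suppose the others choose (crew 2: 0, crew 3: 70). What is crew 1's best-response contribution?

20

Others' total = 70. Contributing 20 brings total to 90 ≥ 90: gain V − κ_1 = 81.
Best response: 20.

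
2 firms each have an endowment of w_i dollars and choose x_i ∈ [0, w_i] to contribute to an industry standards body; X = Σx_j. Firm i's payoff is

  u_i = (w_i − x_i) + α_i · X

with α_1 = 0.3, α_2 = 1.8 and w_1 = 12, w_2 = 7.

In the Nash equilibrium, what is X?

7

∂u_i/∂x_i = α_i − 1, so firm i contributes w_i if α_i > 1, else 0.
α_i > 1 for i ∈ {2}; NE contributions (0, 7), X = 7.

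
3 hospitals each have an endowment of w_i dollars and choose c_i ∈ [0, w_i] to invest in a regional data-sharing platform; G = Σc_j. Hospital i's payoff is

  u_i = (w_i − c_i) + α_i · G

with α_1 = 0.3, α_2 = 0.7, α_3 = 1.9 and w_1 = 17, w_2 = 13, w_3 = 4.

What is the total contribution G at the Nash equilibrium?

∂u_i/∂c_i = α_i − 1, so hospital i contributes w_i if α_i > 1, else 0.
α_i > 1 for i ∈ {3}; NE contributions (0, 0, 4), G = 4.

4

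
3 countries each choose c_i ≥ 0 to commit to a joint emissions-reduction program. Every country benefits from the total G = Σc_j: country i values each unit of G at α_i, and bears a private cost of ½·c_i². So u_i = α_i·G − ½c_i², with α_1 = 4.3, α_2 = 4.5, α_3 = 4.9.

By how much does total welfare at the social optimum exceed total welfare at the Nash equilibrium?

Country i's FOC: ∂u_i/∂c_i = α_i − c_i = 0, so c_i* = α_i.
NE contributions = (4.3, 4.5, 4.9); G = 13.7.
W^NE = (Σα)·G − ½Σα_i² = 13.7² − ½·62.75 = 156.315.
Planner sets c_i = Σα_j = 13.7 for every i, so G^SO = 3·13.7 = 41.1.
W^SO = (Σα)·G^SO − ½·3·(Σα)² = (3/2)·13.7² = 281.535.
Deadweight loss = W^SO − W^NE = 125.22.

125.22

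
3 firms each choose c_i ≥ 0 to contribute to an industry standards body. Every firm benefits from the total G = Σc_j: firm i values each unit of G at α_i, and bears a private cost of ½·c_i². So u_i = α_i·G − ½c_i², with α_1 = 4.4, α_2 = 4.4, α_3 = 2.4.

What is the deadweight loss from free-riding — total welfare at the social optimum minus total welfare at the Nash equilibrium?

84.96

Firm i's FOC: ∂u_i/∂c_i = α_i − c_i = 0, so c_i* = α_i.
NE contributions = (4.4, 4.4, 2.4); G = 11.2.
W^NE = (Σα)·G − ½Σα_i² = 11.2² − ½·44.48 = 103.2.
Planner sets c_i = Σα_j = 11.2 for every i, so G^SO = 3·11.2 = 33.6.
W^SO = (Σα)·G^SO − ½·3·(Σα)² = (3/2)·11.2² = 188.16.
Deadweight loss = W^SO − W^NE = 84.96.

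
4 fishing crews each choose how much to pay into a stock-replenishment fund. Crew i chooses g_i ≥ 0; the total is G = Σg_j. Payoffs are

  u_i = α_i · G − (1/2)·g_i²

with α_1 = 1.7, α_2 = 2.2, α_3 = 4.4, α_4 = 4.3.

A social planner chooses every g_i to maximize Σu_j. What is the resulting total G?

50.4

Planner FOC: ∂(Σu_j)/∂g_i = (Σα_j) − g_i = 0, so g_i^SO = Σα_j = 12.6 for every i; G^SO = 50.4.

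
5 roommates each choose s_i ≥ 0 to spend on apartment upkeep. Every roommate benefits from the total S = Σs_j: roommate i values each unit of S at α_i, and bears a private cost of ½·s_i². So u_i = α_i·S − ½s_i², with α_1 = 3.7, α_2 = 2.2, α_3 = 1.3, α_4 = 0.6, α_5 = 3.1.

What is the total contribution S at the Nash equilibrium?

10.9

Roommate i's FOC: ∂u_i/∂s_i = α_i − s_i = 0, so s_i* = α_i.
NE contributions = (3.7, 2.2, 1.3, 0.6, 3.1); S = 10.9.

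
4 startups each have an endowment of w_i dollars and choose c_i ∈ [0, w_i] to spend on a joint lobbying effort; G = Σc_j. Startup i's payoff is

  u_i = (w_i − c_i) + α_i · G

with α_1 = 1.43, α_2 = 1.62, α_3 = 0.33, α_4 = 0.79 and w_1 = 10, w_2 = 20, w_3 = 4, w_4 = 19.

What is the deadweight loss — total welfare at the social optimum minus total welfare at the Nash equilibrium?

72.91

∂u_i/∂c_i = α_i − 1, so startup i contributes w_i if α_i > 1, else 0.
α_i > 1 for i ∈ {1, 2}; NE contributions (10, 20, 0, 0), G = 30.
W^NE = Σw_i − G^NE + (Σα_i)·G^NE = 53 + 3.17·30 = 148.1.
Planner: ∂(Σu_j)/∂c_i = Σα_j − 1 = 3.17 > 0, so everyone contributes w_i; G^SO = 53, W^SO = 53 + 3.17·53 = 221.01.
Deadweight loss = 72.91.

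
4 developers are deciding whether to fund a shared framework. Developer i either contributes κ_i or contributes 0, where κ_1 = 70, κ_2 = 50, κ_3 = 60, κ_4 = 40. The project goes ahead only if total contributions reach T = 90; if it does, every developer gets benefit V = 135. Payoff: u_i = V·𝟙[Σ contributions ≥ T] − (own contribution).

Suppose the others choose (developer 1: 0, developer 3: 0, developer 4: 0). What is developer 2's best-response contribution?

0

Others' total = 0. Even contributing 50 gives 50 < 90: no benefit either way.
Best response: 0.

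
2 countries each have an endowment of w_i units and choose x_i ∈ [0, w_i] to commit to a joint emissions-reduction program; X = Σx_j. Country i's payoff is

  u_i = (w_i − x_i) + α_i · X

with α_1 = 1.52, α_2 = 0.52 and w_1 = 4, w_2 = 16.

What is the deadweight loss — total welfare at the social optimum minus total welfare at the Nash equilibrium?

16.64

∂u_i/∂x_i = α_i − 1, so country i contributes w_i if α_i > 1, else 0.
α_i > 1 for i ∈ {1}; NE contributions (4, 0), X = 4.
W^NE = Σw_i − X^NE + (Σα_i)·X^NE = 20 + 1.04·4 = 24.16.
Planner: ∂(Σu_j)/∂x_i = Σα_j − 1 = 1.04 > 0, so everyone contributes w_i; X^SO = 20, W^SO = 20 + 1.04·20 = 40.8.
Deadweight loss = 16.64.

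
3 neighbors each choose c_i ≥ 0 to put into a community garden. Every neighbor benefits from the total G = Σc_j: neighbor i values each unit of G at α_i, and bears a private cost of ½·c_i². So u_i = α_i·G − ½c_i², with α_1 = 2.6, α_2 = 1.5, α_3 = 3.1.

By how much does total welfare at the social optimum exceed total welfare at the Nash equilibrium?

35.23

Neighbor i's FOC: ∂u_i/∂c_i = α_i − c_i = 0, so c_i* = α_i.
NE contributions = (2.6, 1.5, 3.1); G = 7.2.
W^NE = (Σα)·G − ½Σα_i² = 7.2² − ½·18.62 = 42.53.
Planner sets c_i = Σα_j = 7.2 for every i, so G^SO = 3·7.2 = 21.6.
W^SO = (Σα)·G^SO − ½·3·(Σα)² = (3/2)·7.2² = 77.76.
Deadweight loss = W^SO − W^NE = 35.23.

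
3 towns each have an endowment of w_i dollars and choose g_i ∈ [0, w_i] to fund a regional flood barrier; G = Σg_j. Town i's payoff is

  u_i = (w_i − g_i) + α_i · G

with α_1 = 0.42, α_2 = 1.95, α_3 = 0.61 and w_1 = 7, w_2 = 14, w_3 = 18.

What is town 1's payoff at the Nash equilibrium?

∂u_i/∂g_i = α_i − 1, so town i contributes w_i if α_i > 1, else 0.
α_i > 1 for i ∈ {2}; NE contributions (0, 14, 0), G = 14.
u_1 = (7 − 0) + 0.42·14 = 12.88.

12.88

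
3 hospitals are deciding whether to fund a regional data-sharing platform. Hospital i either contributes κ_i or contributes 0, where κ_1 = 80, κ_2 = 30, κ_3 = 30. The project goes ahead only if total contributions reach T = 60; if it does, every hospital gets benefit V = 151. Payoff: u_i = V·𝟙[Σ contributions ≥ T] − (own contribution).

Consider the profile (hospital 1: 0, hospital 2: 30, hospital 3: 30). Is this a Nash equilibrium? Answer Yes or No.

Yes

Total = 60 ≥ 60: provided.
Hospital 1 (pledges 0, payoff 151): pledging 80 → total 140, payoff 71. No gain.
Hospital 2 (pledges 30, payoff 121): dropping to 0 → total 30, payoff 0. No gain.
Hospital 3 (pledges 30, payoff 121): dropping to 0 → total 30, payoff 0. No gain.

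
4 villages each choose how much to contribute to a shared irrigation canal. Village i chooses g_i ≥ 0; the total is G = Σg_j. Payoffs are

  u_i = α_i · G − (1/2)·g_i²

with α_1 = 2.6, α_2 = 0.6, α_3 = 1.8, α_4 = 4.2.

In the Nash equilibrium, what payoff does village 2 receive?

Village i's FOC: ∂u_i/∂g_i = α_i − g_i = 0, so g_i* = α_i.
NE contributions = (2.6, 0.6, 1.8, 4.2); G = 9.2.
u_2 = α_2·G − ½·(g_2)² = 0.6·9.2 − ½·0.6² = 5.34.

5.34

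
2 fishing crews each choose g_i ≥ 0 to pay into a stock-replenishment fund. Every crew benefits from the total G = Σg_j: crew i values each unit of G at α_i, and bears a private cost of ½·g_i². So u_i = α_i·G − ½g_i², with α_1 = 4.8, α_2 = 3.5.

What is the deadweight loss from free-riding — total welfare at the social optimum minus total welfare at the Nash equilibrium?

17.645

Crew i's FOC: ∂u_i/∂g_i = α_i − g_i = 0, so g_i* = α_i.
NE contributions = (4.8, 3.5); G = 8.3.
W^NE = (Σα)·G − ½Σα_i² = 8.3² − ½·35.29 = 51.245.
Planner sets g_i = Σα_j = 8.3 for every i, so G^SO = 2·8.3 = 16.6.
W^SO = (Σα)·G^SO − ½·2·(Σα)² = (2/2)·8.3² = 68.89.
Deadweight loss = W^SO − W^NE = 17.645.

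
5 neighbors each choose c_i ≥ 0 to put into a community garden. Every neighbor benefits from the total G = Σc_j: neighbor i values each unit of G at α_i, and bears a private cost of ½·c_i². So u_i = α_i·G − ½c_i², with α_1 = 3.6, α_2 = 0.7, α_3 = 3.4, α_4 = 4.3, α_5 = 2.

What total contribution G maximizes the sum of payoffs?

Planner FOC: ∂(Σu_j)/∂c_i = (Σα_j) − c_i = 0, so c_i^SO = Σα_j = 14 for every i; G^SO = 70.

70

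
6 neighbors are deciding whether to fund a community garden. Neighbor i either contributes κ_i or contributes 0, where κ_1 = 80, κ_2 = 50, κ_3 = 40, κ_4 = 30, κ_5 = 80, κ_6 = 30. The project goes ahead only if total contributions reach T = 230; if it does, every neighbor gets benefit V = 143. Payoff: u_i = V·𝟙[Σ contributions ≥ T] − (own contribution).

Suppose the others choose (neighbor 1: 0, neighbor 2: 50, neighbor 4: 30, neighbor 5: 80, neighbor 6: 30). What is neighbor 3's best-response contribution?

40

Others' total = 190. Contributing 40 brings total to 230 ≥ 230: gain V − κ_3 = 103.
Best response: 40.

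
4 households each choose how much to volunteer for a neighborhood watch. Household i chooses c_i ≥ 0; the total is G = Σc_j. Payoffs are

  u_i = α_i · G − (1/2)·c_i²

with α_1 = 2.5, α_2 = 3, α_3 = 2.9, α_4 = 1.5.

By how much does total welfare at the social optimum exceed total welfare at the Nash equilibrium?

Household i's FOC: ∂u_i/∂c_i = α_i − c_i = 0, so c_i* = α_i.
NE contributions = (2.5, 3, 2.9, 1.5); G = 9.9.
W^NE = (Σα)·G − ½Σα_i² = 9.9² − ½·25.91 = 85.055.
Planner sets c_i = Σα_j = 9.9 for every i, so G^SO = 4·9.9 = 39.6.
W^SO = (Σα)·G^SO − ½·4·(Σα)² = (4/2)·9.9² = 196.02.
Deadweight loss = W^SO − W^NE = 110.965.

110.965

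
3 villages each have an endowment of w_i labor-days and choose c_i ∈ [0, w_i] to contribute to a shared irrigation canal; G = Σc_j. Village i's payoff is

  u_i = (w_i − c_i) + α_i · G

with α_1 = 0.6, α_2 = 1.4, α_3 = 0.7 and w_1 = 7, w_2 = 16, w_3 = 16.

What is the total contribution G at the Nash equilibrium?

∂u_i/∂c_i = α_i − 1, so village i contributes w_i if α_i > 1, else 0.
α_i > 1 for i ∈ {2}; NE contributions (0, 16, 0), G = 16.

16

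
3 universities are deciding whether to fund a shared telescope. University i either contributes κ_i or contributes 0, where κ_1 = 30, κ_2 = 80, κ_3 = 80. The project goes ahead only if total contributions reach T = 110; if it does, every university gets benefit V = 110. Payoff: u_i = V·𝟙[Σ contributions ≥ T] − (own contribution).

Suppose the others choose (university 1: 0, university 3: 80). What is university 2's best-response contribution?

80

Others' total = 80. Contributing 80 brings total to 160 ≥ 110: gain V − κ_2 = 30.
Best response: 80.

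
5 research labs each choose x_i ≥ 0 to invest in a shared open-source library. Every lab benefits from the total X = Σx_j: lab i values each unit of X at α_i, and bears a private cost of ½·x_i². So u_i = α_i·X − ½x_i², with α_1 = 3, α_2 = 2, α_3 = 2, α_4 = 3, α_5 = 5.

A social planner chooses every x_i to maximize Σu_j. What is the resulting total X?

Planner FOC: ∂(Σu_j)/∂x_i = (Σα_j) − x_i = 0, so x_i^SO = Σα_j = 15 for every i; X^SO = 75.

75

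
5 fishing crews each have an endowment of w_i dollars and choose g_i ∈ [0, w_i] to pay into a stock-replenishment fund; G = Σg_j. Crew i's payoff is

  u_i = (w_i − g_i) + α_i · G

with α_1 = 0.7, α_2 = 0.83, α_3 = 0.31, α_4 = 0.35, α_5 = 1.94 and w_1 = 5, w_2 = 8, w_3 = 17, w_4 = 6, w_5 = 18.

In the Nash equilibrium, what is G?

18

∂u_i/∂g_i = α_i − 1, so crew i contributes w_i if α_i > 1, else 0.
α_i > 1 for i ∈ {5}; NE contributions (0, 0, 0, 0, 18), G = 18.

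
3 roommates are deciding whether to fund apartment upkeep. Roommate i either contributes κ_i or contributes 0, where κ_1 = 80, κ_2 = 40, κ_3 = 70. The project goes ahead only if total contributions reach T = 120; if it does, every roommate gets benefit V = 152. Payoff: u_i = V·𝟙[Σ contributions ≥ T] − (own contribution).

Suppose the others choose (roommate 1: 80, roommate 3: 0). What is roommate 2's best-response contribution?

Others' total = 80. Contributing 40 brings total to 120 ≥ 120: gain V − κ_2 = 112.
Best response: 40.

40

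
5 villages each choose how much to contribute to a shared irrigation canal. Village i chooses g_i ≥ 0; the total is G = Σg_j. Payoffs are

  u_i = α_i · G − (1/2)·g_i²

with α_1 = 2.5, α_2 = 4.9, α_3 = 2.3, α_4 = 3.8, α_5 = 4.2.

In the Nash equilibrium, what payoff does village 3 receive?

Village i's FOC: ∂u_i/∂g_i = α_i − g_i = 0, so g_i* = α_i.
NE contributions = (2.5, 4.9, 2.3, 3.8, 4.2); G = 17.7.
u_3 = α_3·G − ½·(g_3)² = 2.3·17.7 − ½·2.3² = 38.065.

38.065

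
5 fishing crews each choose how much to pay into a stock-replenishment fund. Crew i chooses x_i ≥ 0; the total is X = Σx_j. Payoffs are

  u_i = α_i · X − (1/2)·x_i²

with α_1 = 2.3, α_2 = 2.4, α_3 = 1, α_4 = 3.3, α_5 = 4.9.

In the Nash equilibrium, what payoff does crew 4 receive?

Crew i's FOC: ∂u_i/∂x_i = α_i − x_i = 0, so x_i* = α_i.
NE contributions = (2.3, 2.4, 1, 3.3, 4.9); X = 13.9.
u_4 = α_4·X − ½·(x_4)² = 3.3·13.9 − ½·3.3² = 40.425.

40.425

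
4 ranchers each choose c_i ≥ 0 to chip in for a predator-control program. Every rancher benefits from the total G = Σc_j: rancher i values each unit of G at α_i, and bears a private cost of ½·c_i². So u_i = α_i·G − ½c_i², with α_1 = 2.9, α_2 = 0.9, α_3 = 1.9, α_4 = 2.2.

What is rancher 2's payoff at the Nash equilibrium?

Rancher i's FOC: ∂u_i/∂c_i = α_i − c_i = 0, so c_i* = α_i.
NE contributions = (2.9, 0.9, 1.9, 2.2); G = 7.9.
u_2 = α_2·G − ½·(c_2)² = 0.9·7.9 − ½·0.9² = 6.705.

6.705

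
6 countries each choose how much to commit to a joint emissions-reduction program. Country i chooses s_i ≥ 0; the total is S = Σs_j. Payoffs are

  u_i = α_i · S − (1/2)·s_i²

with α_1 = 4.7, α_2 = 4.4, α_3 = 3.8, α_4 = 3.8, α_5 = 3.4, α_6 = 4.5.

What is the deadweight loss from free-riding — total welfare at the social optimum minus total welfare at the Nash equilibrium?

1261.39

Country i's FOC: ∂u_i/∂s_i = α_i − s_i = 0, so s_i* = α_i.
NE contributions = (4.7, 4.4, 3.8, 3.8, 3.4, 4.5); S = 24.6.
W^NE = (Σα)·S − ½Σα_i² = 24.6² − ½·102.14 = 554.09.
Planner sets s_i = Σα_j = 24.6 for every i, so S^SO = 6·24.6 = 147.6.
W^SO = (Σα)·S^SO − ½·6·(Σα)² = (6/2)·24.6² = 1815.48.
Deadweight loss = W^SO − W^NE = 1261.39.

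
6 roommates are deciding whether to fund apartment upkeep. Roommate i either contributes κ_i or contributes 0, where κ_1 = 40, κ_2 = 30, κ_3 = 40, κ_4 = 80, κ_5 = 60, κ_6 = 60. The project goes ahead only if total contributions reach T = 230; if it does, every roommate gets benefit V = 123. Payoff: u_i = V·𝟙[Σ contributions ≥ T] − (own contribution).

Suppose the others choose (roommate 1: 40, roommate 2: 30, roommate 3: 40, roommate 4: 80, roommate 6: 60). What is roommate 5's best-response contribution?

Others' total = 250 ≥ 230; contributing adds cost 60 for no extra benefit.
Best response: 0.

0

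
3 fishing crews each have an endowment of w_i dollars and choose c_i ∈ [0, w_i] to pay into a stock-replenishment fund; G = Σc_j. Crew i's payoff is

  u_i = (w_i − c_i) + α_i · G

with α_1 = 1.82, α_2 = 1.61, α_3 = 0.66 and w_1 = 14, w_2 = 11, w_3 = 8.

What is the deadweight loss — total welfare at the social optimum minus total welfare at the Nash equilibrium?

∂u_i/∂c_i = α_i − 1, so crew i contributes w_i if α_i > 1, else 0.
α_i > 1 for i ∈ {1, 2}; NE contributions (14, 11, 0), G = 25.
W^NE = Σw_i − G^NE + (Σα_i)·G^NE = 33 + 3.09·25 = 110.25.
Planner: ∂(Σu_j)/∂c_i = Σα_j − 1 = 3.09 > 0, so everyone contributes w_i; G^SO = 33, W^SO = 33 + 3.09·33 = 134.97.
Deadweight loss = 24.72.

24.72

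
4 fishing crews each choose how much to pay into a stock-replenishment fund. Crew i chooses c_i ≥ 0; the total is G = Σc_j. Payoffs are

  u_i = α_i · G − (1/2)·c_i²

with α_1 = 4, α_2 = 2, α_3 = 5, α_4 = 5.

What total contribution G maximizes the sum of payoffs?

Planner FOC: ∂(Σu_j)/∂c_i = (Σα_j) − c_i = 0, so c_i^SO = Σα_j = 16 for every i; G^SO = 64.

64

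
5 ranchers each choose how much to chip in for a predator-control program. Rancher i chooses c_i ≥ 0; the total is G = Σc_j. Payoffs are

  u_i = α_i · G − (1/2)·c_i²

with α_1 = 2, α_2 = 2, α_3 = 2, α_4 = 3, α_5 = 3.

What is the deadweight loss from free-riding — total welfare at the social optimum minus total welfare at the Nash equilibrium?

231

Rancher i's FOC: ∂u_i/∂c_i = α_i − c_i = 0, so c_i* = α_i.
NE contributions = (2, 2, 2, 3, 3); G = 12.
W^NE = (Σα)·G − ½Σα_i² = 12² − ½·30 = 129.
Planner sets c_i = Σα_j = 12 for every i, so G^SO = 5·12 = 60.
W^SO = (Σα)·G^SO − ½·5·(Σα)² = (5/2)·12² = 360.
Deadweight loss = W^SO − W^NE = 231.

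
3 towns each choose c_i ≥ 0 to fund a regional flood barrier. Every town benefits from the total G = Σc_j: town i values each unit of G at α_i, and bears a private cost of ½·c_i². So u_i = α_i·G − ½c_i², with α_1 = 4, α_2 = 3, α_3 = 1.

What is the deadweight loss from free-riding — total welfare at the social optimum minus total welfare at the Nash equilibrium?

45

Town i's FOC: ∂u_i/∂c_i = α_i − c_i = 0, so c_i* = α_i.
NE contributions = (4, 3, 1); G = 8.
W^NE = (Σα)·G − ½Σα_i² = 8² − ½·26 = 51.
Planner sets c_i = Σα_j = 8 for every i, so G^SO = 3·8 = 24.
W^SO = (Σα)·G^SO − ½·3·(Σα)² = (3/2)·8² = 96.
Deadweight loss = W^SO − W^NE = 45.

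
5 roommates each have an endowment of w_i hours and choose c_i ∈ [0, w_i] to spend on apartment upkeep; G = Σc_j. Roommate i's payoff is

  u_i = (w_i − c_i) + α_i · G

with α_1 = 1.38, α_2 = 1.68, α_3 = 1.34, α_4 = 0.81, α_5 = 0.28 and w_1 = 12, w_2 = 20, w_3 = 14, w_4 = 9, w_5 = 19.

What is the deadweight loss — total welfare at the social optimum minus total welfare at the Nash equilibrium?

∂u_i/∂c_i = α_i − 1, so roommate i contributes w_i if α_i > 1, else 0.
α_i > 1 for i ∈ {1, 2, 3}; NE contributions (12, 20, 14, 0, 0), G = 46.
W^NE = Σw_i − G^NE + (Σα_i)·G^NE = 74 + 4.49·46 = 280.54.
Planner: ∂(Σu_j)/∂c_i = Σα_j − 1 = 4.49 > 0, so everyone contributes w_i; G^SO = 74, W^SO = 74 + 4.49·74 = 406.26.
Deadweight loss = 125.72.

125.72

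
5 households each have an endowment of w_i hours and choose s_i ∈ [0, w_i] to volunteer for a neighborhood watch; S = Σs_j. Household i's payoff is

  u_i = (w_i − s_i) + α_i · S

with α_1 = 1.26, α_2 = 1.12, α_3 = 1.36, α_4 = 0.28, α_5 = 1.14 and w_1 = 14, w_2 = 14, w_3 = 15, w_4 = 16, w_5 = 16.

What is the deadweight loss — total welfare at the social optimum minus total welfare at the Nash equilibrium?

66.56

∂u_i/∂s_i = α_i − 1, so household i contributes w_i if α_i > 1, else 0.
α_i > 1 for i ∈ {1, 2, 3, 5}; NE contributions (14, 14, 15, 0, 16), S = 59.
W^NE = Σw_i − S^NE + (Σα_i)·S^NE = 75 + 4.16·59 = 320.44.
Planner: ∂(Σu_j)/∂s_i = Σα_j − 1 = 4.16 > 0, so everyone contributes w_i; S^SO = 75, W^SO = 75 + 4.16·75 = 387.
Deadweight loss = 66.56.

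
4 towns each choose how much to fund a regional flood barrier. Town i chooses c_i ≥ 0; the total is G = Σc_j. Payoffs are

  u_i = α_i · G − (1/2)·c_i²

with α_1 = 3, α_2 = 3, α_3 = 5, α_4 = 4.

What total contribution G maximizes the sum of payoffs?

Planner FOC: ∂(Σu_j)/∂c_i = (Σα_j) − c_i = 0, so c_i^SO = Σα_j = 15 for every i; G^SO = 60.

60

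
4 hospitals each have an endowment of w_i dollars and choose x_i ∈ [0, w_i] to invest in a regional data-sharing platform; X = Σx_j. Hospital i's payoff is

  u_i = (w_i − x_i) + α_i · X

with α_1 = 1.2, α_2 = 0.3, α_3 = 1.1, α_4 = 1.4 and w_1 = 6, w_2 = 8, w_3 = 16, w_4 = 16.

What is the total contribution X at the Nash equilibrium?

38

∂u_i/∂x_i = α_i − 1, so hospital i contributes w_i if α_i > 1, else 0.
α_i > 1 for i ∈ {1, 3, 4}; NE contributions (6, 0, 16, 16), X = 38.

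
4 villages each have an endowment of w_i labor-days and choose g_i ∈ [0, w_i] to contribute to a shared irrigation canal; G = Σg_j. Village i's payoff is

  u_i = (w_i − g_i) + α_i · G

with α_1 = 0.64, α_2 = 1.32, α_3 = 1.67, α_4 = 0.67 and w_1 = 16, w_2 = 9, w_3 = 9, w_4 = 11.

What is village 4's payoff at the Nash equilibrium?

∂u_i/∂g_i = α_i − 1, so village i contributes w_i if α_i > 1, else 0.
α_i > 1 for i ∈ {2, 3}; NE contributions (0, 9, 9, 0), G = 18.
u_4 = (11 − 0) + 0.67·18 = 23.06.

23.06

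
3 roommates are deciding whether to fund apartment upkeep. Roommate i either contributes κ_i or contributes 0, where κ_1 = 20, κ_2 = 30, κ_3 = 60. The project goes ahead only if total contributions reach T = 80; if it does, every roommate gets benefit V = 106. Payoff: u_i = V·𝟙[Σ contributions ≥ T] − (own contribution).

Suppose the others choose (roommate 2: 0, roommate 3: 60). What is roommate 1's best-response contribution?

Others' total = 60. Contributing 20 brings total to 80 ≥ 80: gain V − κ_1 = 86.
Best response: 20.

20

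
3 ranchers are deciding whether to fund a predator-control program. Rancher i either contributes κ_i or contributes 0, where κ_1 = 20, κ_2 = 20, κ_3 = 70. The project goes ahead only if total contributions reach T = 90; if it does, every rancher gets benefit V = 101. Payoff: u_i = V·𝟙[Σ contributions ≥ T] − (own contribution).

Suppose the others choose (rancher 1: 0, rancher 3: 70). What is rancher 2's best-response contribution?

20

Others' total = 70. Contributing 20 brings total to 90 ≥ 90: gain V − κ_2 = 81.
Best response: 20.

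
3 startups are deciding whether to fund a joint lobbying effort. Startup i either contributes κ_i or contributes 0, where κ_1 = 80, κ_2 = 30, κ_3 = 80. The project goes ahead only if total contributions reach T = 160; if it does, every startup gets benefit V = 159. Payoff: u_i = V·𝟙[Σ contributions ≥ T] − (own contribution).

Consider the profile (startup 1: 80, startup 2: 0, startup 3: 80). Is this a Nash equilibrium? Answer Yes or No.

Total = 160 ≥ 160: provided.
Startup 1 (pledges 80, payoff 79): dropping to 0 → total 80, payoff 0. No gain.
Startup 2 (pledges 0, payoff 159): pledging 30 → total 190, payoff 129. No gain.
Startup 3 (pledges 80, payoff 79): dropping to 0 → total 80, payoff 0. No gain.

Yes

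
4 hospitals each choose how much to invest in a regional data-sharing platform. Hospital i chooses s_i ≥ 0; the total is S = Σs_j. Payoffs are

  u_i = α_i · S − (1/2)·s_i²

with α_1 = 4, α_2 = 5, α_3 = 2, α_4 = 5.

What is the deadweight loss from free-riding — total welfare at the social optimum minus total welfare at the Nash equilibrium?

Hospital i's FOC: ∂u_i/∂s_i = α_i − s_i = 0, so s_i* = α_i.
NE contributions = (4, 5, 2, 5); S = 16.
W^NE = (Σα)·S − ½Σα_i² = 16² − ½·70 = 221.
Planner sets s_i = Σα_j = 16 for every i, so S^SO = 4·16 = 64.
W^SO = (Σα)·S^SO − ½·4·(Σα)² = (4/2)·16² = 512.
Deadweight loss = W^SO − W^NE = 291.

291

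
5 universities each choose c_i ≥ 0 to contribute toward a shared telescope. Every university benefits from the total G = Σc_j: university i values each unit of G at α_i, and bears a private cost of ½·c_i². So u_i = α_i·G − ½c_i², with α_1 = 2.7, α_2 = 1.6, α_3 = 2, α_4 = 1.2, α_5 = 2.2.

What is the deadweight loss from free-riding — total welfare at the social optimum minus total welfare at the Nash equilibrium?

151.2

University i's FOC: ∂u_i/∂c_i = α_i − c_i = 0, so c_i* = α_i.
NE contributions = (2.7, 1.6, 2, 1.2, 2.2); G = 9.7.
W^NE = (Σα)·G − ½Σα_i² = 9.7² − ½·20.13 = 84.025.
Planner sets c_i = Σα_j = 9.7 for every i, so G^SO = 5·9.7 = 48.5.
W^SO = (Σα)·G^SO − ½·5·(Σα)² = (5/2)·9.7² = 235.225.
Deadweight loss = W^SO − W^NE = 151.2.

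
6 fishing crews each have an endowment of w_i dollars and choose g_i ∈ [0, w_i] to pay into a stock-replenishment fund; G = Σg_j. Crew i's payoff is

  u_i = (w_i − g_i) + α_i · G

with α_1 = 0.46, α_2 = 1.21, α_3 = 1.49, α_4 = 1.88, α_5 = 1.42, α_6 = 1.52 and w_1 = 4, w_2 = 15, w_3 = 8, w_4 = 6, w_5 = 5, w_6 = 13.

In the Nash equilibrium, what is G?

47

∂u_i/∂g_i = α_i − 1, so crew i contributes w_i if α_i > 1, else 0.
α_i > 1 for i ∈ {2, 3, 4, 5, 6}; NE contributions (0, 15, 8, 6, 5, 13), G = 47.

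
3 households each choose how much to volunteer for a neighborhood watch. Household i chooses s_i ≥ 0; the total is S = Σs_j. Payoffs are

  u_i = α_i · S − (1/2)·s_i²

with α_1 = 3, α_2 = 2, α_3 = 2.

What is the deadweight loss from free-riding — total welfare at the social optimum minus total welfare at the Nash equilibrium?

33

Household i's FOC: ∂u_i/∂s_i = α_i − s_i = 0, so s_i* = α_i.
NE contributions = (3, 2, 2); S = 7.
W^NE = (Σα)·S − ½Σα_i² = 7² − ½·17 = 40.5.
Planner sets s_i = Σα_j = 7 for every i, so S^SO = 3·7 = 21.
W^SO = (Σα)·S^SO − ½·3·(Σα)² = (3/2)·7² = 73.5.
Deadweight loss = W^SO − W^NE = 33.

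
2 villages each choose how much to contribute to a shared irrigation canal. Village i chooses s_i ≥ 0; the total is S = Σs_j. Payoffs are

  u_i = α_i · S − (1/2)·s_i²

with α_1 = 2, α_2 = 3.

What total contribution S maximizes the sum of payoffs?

10

Planner FOC: ∂(Σu_j)/∂s_i = (Σα_j) − s_i = 0, so s_i^SO = Σα_j = 5 for every i; S^SO = 10.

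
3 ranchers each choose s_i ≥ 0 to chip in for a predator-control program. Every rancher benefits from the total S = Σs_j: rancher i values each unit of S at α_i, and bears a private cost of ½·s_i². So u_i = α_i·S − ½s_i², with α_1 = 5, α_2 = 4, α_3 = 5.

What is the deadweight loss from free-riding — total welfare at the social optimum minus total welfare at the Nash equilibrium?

Rancher i's FOC: ∂u_i/∂s_i = α_i − s_i = 0, so s_i* = α_i.
NE contributions = (5, 4, 5); S = 14.
W^NE = (Σα)·S − ½Σα_i² = 14² − ½·66 = 163.
Planner sets s_i = Σα_j = 14 for every i, so S^SO = 3·14 = 42.
W^SO = (Σα)·S^SO − ½·3·(Σα)² = (3/2)·14² = 294.
Deadweight loss = W^SO − W^NE = 131.

131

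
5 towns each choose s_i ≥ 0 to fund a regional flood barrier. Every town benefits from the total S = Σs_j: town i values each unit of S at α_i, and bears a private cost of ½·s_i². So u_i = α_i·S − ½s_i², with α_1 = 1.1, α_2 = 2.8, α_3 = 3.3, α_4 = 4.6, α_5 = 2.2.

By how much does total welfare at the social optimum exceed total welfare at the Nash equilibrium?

316.97

Town i's FOC: ∂u_i/∂s_i = α_i − s_i = 0, so s_i* = α_i.
NE contributions = (1.1, 2.8, 3.3, 4.6, 2.2); S = 14.
W^NE = (Σα)·S − ½Σα_i² = 14² − ½·45.94 = 173.03.
Planner sets s_i = Σα_j = 14 for every i, so S^SO = 5·14 = 70.
W^SO = (Σα)·S^SO − ½·5·(Σα)² = (5/2)·14² = 490.
Deadweight loss = W^SO − W^NE = 316.97.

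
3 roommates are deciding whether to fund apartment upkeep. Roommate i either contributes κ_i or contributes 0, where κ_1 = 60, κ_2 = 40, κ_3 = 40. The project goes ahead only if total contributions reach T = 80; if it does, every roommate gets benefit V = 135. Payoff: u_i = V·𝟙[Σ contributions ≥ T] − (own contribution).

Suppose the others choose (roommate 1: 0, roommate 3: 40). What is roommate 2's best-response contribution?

Others' total = 40. Contributing 40 brings total to 80 ≥ 80: gain V − κ_2 = 95.
Best response: 40.

40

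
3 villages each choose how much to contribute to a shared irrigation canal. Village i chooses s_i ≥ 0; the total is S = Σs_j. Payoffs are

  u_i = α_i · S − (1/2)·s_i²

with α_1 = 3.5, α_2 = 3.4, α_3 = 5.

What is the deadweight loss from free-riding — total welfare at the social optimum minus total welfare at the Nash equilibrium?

Village i's FOC: ∂u_i/∂s_i = α_i − s_i = 0, so s_i* = α_i.
NE contributions = (3.5, 3.4, 5); S = 11.9.
W^NE = (Σα)·S − ½Σα_i² = 11.9² − ½·48.81 = 117.205.
Planner sets s_i = Σα_j = 11.9 for every i, so S^SO = 3·11.9 = 35.7.
W^SO = (Σα)·S^SO − ½·3·(Σα)² = (3/2)·11.9² = 212.415.
Deadweight loss = W^SO − W^NE = 95.21.

95.21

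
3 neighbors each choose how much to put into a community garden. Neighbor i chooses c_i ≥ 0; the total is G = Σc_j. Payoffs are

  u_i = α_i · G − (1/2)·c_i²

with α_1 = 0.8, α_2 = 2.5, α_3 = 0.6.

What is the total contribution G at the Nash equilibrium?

Neighbor i's FOC: ∂u_i/∂c_i = α_i − c_i = 0, so c_i* = α_i.
NE contributions = (0.8, 2.5, 0.6); G = 3.9.

3.9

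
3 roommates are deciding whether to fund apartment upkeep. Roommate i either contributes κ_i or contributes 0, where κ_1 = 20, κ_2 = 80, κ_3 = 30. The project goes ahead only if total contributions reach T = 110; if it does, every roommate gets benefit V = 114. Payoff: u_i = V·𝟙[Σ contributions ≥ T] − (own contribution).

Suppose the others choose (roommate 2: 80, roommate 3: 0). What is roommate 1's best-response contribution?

Others' total = 80. Even contributing 20 gives 100 < 110: no benefit either way.
Best response: 0.

0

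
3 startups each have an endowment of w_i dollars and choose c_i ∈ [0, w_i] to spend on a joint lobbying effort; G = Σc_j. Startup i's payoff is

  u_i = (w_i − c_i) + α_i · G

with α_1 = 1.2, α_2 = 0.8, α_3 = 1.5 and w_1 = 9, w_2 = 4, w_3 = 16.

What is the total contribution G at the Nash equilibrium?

25

∂u_i/∂c_i = α_i − 1, so startup i contributes w_i if α_i > 1, else 0.
α_i > 1 for i ∈ {1, 3}; NE contributions (9, 0, 16), G = 25.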